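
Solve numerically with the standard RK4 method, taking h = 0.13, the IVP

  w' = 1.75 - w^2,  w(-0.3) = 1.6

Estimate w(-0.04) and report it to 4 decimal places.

1.4553

RK4: k1 = f(s_n, w_n); k2 = f(s_n + h/2, w_n + (h/2)·k1); k3 = f(s_n + h/2, w_n + (h/2)·k2); k4 = f(s_n + h, w_n + h·k3); w_{n+1} = w_n + (h/6)·(k1 + 2k2 + 2k3 + k4).
s=-0.300000, w=1.600000:
  k1 = f(-0.300000, 1.600000) = -0.810000
  k2 = f(-0.235000, 1.547350) = -0.644292
  k3 = f(-0.235000, 1.558121) = -0.677741
  k4 = f(-0.170000, 1.511894) = -0.535822
  w ← 1.600000 + (0.13/6)·(k1 + 2k2 + 2k3 + k4) = 1.513552
s=-0.170000, w=1.513552:
  k1 = f(-0.170000, 1.513552) = -0.540841
  k2 = f(-0.105000, 1.478398) = -0.435660
  k3 = f(-0.105000, 1.485235) = -0.455922
  k4 = f(-0.040000, 1.454283) = -0.364938
  w ← 1.513552 + (0.13/6)·(k1 + 2k2 + 2k3 + k4) = 1.455292
w(-0.04) ≈ 1.4553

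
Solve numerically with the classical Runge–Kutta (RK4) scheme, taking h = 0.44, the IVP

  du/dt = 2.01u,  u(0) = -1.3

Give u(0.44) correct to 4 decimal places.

-3.1411

RK4: k1 = f(t_n, u_n); k2 = f(t_n + h/2, u_n + (h/2)·k1); k3 = f(t_n + h/2, u_n + (h/2)·k2); k4 = f(t_n + h, u_n + h·k3); u_{n+1} = u_n + (h/6)·(k1 + 2k2 + 2k3 + k4).
t=0.000000, u=-1.300000:
  k1 = f(0.000000, -1.300000) = -2.613000
  k2 = f(0.220000, -1.874860) = -3.768469
  k3 = f(0.220000, -2.129063) = -4.279417
  k4 = f(0.440000, -3.182943) = -6.397716
  u ← -1.300000 + (0.44/6)·(k1 + 2k2 + 2k3 + k4) = -3.141142
u(0.44) ≈ -3.1411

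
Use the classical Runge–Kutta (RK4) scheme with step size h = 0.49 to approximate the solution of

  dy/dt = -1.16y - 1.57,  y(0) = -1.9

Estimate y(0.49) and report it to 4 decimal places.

-1.6633

RK4: k1 = f(t_n, y_n); k2 = f(t_n + h/2, y_n + (h/2)·k1); k3 = f(t_n + h/2, y_n + (h/2)·k2); k4 = f(t_n + h, y_n + h·k3); y_{n+1} = y_n + (h/6)·(k1 + 2k2 + 2k3 + k4).
t=0.000000, y=-1.900000:
  k1 = f(0.000000, -1.900000) = 0.634000
  k2 = f(0.245000, -1.744670) = 0.453817
  k3 = f(0.245000, -1.788815) = 0.505025
  k4 = f(0.490000, -1.652538) = 0.346944
  y ← -1.900000 + (0.49/6)·(k1 + 2k2 + 2k3 + k4) = -1.663279
y(0.49) ≈ -1.6633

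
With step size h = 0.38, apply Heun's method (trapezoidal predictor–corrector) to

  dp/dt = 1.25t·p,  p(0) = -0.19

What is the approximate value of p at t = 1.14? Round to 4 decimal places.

-0.4182

Heun: k1 = f(t_n, p_n); k2 = f(t_n + h, p_n + h·k1); p_{n+1} = p_n + (h/2)·(k1 + k2).
t=0.000000, p=-0.190000:
  k1 = f(0.000000, -0.190000) = 0.000000
  k2 = f(0.380000, -0.190000) = -0.090250
  p ← -0.190000 + (0.38/2)·(0.000000 + (-0.090250)) = -0.207148
t=0.380000, p=-0.207148:
  k1 = f(0.380000, -0.207148) = -0.098395
  k2 = f(0.760000, -0.244538) = -0.232311
  p ← -0.207148 + (0.38/2)·(-0.098395 + (-0.232311)) = -0.269982
t=0.760000, p=-0.269982:
  k1 = f(0.760000, -0.269982) = -0.256483
  k2 = f(1.140000, -0.367445) = -0.523609
  p ← -0.269982 + (0.38/2)·(-0.256483 + (-0.523609)) = -0.418199
p(1.14) ≈ -0.4182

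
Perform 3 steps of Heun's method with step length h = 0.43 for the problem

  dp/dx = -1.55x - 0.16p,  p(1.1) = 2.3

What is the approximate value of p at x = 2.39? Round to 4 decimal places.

-1.3282

Heun: k1 = f(x_n, p_n); k2 = f(x_n + h, p_n + h·k1); p_{n+1} = p_n + (h/2)·(k1 + k2).
x=1.100000, p=2.300000:
  k1 = f(1.100000, 2.300000) = -2.073000
  k2 = f(1.530000, 1.408610) = -2.596878
  p ← 2.300000 + (0.43/2)·(-2.073000 + (-2.596878)) = 1.295976
x=1.530000, p=1.295976:
  k1 = f(1.530000, 1.295976) = -2.578856
  k2 = f(1.960000, 0.187068) = -3.067931
  p ← 1.295976 + (0.43/2)·(-2.578856 + (-3.067931)) = 0.081917
x=1.960000, p=0.081917:
  k1 = f(1.960000, 0.081917) = -3.051107
  k2 = f(2.390000, -1.230059) = -3.507691
  p ← 0.081917 + (0.43/2)·(-3.051107 + (-3.507691)) = -1.328224
p(2.39) ≈ -1.3282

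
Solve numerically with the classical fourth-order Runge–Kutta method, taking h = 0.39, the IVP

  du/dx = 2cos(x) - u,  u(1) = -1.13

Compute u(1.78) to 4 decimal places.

RK4: k1 = f(x_n, u_n); k2 = f(x_n + h/2, u_n + (h/2)·k1); k3 = f(x_n + h/2, u_n + (h/2)·k2); k4 = f(x_n + h, u_n + h·k3); u_{n+1} = u_n + (h/6)·(k1 + 2k2 + 2k3 + k4).
x=1.000000, u=-1.130000:
  k1 = f(1.000000, -1.130000) = 2.210605
  k2 = f(1.195000, -0.698932) = 1.432959
  k3 = f(1.195000, -0.850573) = 1.584600
  k4 = f(1.390000, -0.512006) = 0.871632
  u ← -1.130000 + (0.39/6)·(k1 + 2k2 + 2k3 + k4) = -0.537372
x=1.390000, u=-0.537372:
  k1 = f(1.390000, -0.537372) = 0.896998
  k2 = f(1.585000, -0.362457) = 0.334051
  k3 = f(1.585000, -0.472232) = 0.443826
  k4 = f(1.780000, -0.364280) = -0.051082
  u ← -0.537372 + (0.39/6)·(k1 + 2k2 + 2k3 + k4) = -0.381263
u(1.78) ≈ -0.3813

-0.3813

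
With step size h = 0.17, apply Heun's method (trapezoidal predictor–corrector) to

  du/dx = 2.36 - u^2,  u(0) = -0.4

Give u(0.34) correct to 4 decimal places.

Heun: k1 = f(x_n, u_n); k2 = f(x_n + h, u_n + h·k1); u_{n+1} = u_n + (h/2)·(k1 + k2).
x=0.000000, u=-0.400000:
  k1 = f(0.000000, -0.400000) = 2.200000
  k2 = f(0.170000, -0.026000) = 2.359324
  u ← -0.400000 + (0.17/2)·(2.200000 + 2.359324) = -0.012457
x=0.170000, u=-0.012457:
  k1 = f(0.170000, -0.012457) = 2.359845
  k2 = f(0.340000, 0.388716) = 2.208900
  u ← -0.012457 + (0.17/2)·(2.359845 + 2.208900) = 0.375886
u(0.34) ≈ 0.3759

0.3759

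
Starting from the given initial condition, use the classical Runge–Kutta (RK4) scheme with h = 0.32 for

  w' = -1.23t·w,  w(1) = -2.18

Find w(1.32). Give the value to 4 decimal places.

-1.3812

RK4: k1 = f(t_n, w_n); k2 = f(t_n + h/2, w_n + (h/2)·k1); k3 = f(t_n + h/2, w_n + (h/2)·k2); k4 = f(t_n + h, w_n + h·k3); w_{n+1} = w_n + (h/6)·(k1 + 2k2 + 2k3 + k4).
t=1.000000, w=-2.180000:
  k1 = f(1.000000, -2.180000) = 2.681400
  k2 = f(1.160000, -1.750976) = 2.498293
  k3 = f(1.160000, -1.780273) = 2.540094
  k4 = f(1.320000, -1.367170) = 2.219737
  w ← -2.180000 + (0.32/6)·(k1 + 2k2 + 2k3 + k4) = -1.381178
w(1.32) ≈ -1.3812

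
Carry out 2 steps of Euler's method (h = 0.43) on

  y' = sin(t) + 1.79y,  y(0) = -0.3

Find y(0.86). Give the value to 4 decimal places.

-0.7603

Euler: y_{n+1} = y_n + h·f(t_n, y_n).
t=0.000000, y=-0.300000: f=-0.537000 → y ← -0.300000 + 0.43·(-0.537000) = -0.530910
t=0.430000, y=-0.530910: f=-0.533458 → y ← -0.530910 + 0.43·(-0.533458) = -0.760297
y(0.86) ≈ -0.7603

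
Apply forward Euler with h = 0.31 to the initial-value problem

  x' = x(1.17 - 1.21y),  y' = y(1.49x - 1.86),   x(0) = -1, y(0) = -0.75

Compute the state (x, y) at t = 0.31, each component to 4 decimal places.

-1.6440, 0.0289

Euler on (x,y): x_{n+1} = x_n + h·x', y_{n+1} = y_n + h·y'.
0.000000: (-1.000000, -0.750000); f=(-2.077500, 2.512500) → (-1.644025, 0.028875)
(x(0.31), y(0.31)) ≈ (-1.6440, 0.0289)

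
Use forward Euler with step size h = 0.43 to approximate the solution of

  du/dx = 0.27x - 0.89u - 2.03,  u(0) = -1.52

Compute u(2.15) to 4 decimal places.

Euler: u_{n+1} = u_n + h·f(x_n, u_n).
x=0.000000, u=-1.520000: f=-0.677200 → u ← -1.520000 + 0.43·(-0.677200) = -1.811196
x=0.430000, u=-1.811196: f=-0.301936 → u ← -1.811196 + 0.43·(-0.301936) = -1.941028
x=0.860000, u=-1.941028: f=-0.070285 → u ← -1.941028 + 0.43·(-0.070285) = -1.971251
x=1.290000, u=-1.971251: f=0.072713 → u ← -1.971251 + 0.43·0.072713 = -1.939984
x=1.720000, u=-1.939984: f=0.160986 → u ← -1.939984 + 0.43·0.160986 = -1.870760
u(2.15) ≈ -1.8708

-1.8708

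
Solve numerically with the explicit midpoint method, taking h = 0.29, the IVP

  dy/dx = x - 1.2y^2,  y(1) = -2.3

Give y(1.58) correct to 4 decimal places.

Midpoint: k1 = f(x_n, y_n); k2 = f(x_n + h/2, y_n + (h/2)·k1); y_{n+1} = y_n + h·k2.
x=1.000000, y=-2.300000:
  k1 = f(1.000000, -2.300000) = -5.348000
  k2 = f(1.145000, -3.075460) = -10.205145
  y ← -2.300000 + 0.29·(-10.205145) = -5.259492
x=1.290000, y=-5.259492:
  k1 = f(1.290000, -5.259492) = -31.904708
  k2 = f(1.435000, -9.885675) = -115.836878
  y ← -5.259492 + 0.29·(-115.836878) = -38.852187
y(1.58) ≈ -38.8522

-38.8522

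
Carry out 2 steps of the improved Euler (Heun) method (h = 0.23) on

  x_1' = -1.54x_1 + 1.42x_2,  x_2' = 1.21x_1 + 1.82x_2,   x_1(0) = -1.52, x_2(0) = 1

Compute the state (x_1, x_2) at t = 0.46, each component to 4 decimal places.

Heun on (x_1,x_2): k1 = f(t_n, state_n); k2 = f(t_n + h, state_n + h·k1); state_{n+1} = state_n + (h/2)·(k1 + k2).
0.000000: (-1.520000, 1.000000)
  k1 = (3.760800, -0.019200)
  predictor → (-0.655016, 0.995584)
  k2 = (2.422454, 1.019394)
  → (-0.808926, 1.115022)
0.230000: (-0.808926, 1.115022)
  k1 = (2.829077, 1.050540)
  predictor → (-0.158238, 1.356647)
  k2 = (2.170125, 2.277629)
  → (-0.234018, 1.497762)
(x_1(0.46), x_2(0.46)) ≈ (-0.2340, 1.4978)

-0.2340, 1.4978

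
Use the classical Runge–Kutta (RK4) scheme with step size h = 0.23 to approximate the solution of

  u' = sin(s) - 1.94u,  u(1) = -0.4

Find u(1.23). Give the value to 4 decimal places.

RK4: k1 = f(s_n, u_n); k2 = f(s_n + h/2, u_n + (h/2)·k1); k3 = f(s_n + h/2, u_n + (h/2)·k2); k4 = f(s_n + h, u_n + h·k3); u_{n+1} = u_n + (h/6)·(k1 + 2k2 + 2k3 + k4).
s=1.000000, u=-0.400000:
  k1 = f(1.000000, -0.400000) = 1.617471
  k2 = f(1.115000, -0.213991) = 1.313053
  k3 = f(1.115000, -0.248999) = 1.380969
  k4 = f(1.230000, -0.082377) = 1.102301
  u ← -0.400000 + (0.23/6)·(k1 + 2k2 + 2k3 + k4) = -0.089200
u(1.23) ≈ -0.0892

-0.0892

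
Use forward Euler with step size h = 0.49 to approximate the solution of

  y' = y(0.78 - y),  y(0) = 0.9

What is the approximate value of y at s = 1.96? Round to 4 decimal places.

Euler: y_{n+1} = y_n + h·f(s_n, y_n).
s=0.000000, y=0.900000: f=-0.108000 → y ← 0.900000 + 0.49·(-0.108000) = 0.847080
s=0.490000, y=0.847080: f=-0.056822 → y ← 0.847080 + 0.49·(-0.056822) = 0.819237
s=0.980000, y=0.819237: f=-0.032145 → y ← 0.819237 + 0.49·(-0.032145) = 0.803486
s=1.470000, y=0.803486: f=-0.018871 → y ← 0.803486 + 0.49·(-0.018871) = 0.794240
y(1.96) ≈ 0.7942

0.7942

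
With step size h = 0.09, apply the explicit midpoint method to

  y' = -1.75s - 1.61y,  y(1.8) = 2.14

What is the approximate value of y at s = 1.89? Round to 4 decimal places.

Midpoint: k1 = f(s_n, y_n); k2 = f(s_n + h/2, y_n + (h/2)·k1); y_{n+1} = y_n + h·k2.
s=1.800000, y=2.140000:
  k1 = f(1.800000, 2.140000) = -6.595400
  k2 = f(1.845000, 1.843207) = -6.196313
  y ← 2.140000 + 0.09·(-6.196313) = 1.582332
y(1.89) ≈ 1.5823

1.5823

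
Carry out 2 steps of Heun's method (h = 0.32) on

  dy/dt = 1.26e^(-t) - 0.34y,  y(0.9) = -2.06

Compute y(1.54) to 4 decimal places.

Heun: k1 = f(t_n, y_n); k2 = f(t_n + h, y_n + h·k1); y_{n+1} = y_n + (h/2)·(k1 + k2).
t=0.900000, y=-2.060000:
  k1 = f(0.900000, -2.060000) = 1.212678
  k2 = f(1.220000, -1.671943) = 0.940451
  y ← -2.060000 + (0.32/2)·(1.212678 + 0.940451) = -1.715499
t=1.220000, y=-1.715499:
  k1 = f(1.220000, -1.715499) = 0.955260
  k2 = f(1.540000, -1.409816) = 0.749458
  y ← -1.715499 + (0.32/2)·(0.955260 + 0.749458) = -1.442745
y(1.54) ≈ -1.4427

-1.4427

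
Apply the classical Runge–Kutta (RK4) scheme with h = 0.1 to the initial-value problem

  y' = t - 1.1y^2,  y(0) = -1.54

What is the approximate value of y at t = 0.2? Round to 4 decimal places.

RK4: k1 = f(t_n, y_n); k2 = f(t_n + h/2, y_n + (h/2)·k1); k3 = f(t_n + h/2, y_n + (h/2)·k2); k4 = f(t_n + h, y_n + h·k3); y_{n+1} = y_n + (h/6)·(k1 + 2k2 + 2k3 + k4).
t=0.000000, y=-1.540000:
  k1 = f(0.000000, -1.540000) = -2.608760
  k2 = f(0.050000, -1.670438) = -3.019399
  k3 = f(0.050000, -1.690970) = -3.095317
  k4 = f(0.100000, -1.849532) = -3.662844
  y ← -1.540000 + (0.1/6)·(k1 + 2k2 + 2k3 + k4) = -1.848351
t=0.100000, y=-1.848351:
  k1 = f(0.100000, -1.848351) = -3.658040
  k2 = f(0.150000, -2.031253) = -4.388586
  k3 = f(0.150000, -2.067780) = -4.553285
  k4 = f(0.200000, -2.303679) = -5.637631
  y ← -1.848351 + (0.1/6)·(k1 + 2k2 + 2k3 + k4) = -2.301341
y(0.2) ≈ -2.3013

-2.3013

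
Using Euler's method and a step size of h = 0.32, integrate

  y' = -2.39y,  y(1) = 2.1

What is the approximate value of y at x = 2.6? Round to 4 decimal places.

Euler: y_{n+1} = y_n + h·f(x_n, y_n).
x=1.000000, y=2.100000: f=-5.019000 → y ← 2.100000 + 0.32·(-5.019000) = 0.493920
x=1.320000, y=0.493920: f=-1.180469 → y ← 0.493920 + 0.32·(-1.180469) = 0.116170
x=1.640000, y=0.116170: f=-0.277646 → y ← 0.116170 + 0.32·(-0.277646) = 0.027323
x=1.960000, y=0.027323: f=-0.065302 → y ← 0.027323 + 0.32·(-0.065302) = 0.006426
x=2.280000, y=0.006426: f=-0.015359 → y ← 0.006426 + 0.32·(-0.015359) = 0.001511
y(2.6) ≈ 0.0015

0.0015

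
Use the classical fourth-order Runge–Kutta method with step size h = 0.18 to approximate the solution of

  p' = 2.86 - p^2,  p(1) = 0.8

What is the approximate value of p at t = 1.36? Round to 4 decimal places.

1.3671

RK4: k1 = f(t_n, p_n); k2 = f(t_n + h/2, p_n + (h/2)·k1); k3 = f(t_n + h/2, p_n + (h/2)·k2); k4 = f(t_n + h, p_n + h·k3); p_{n+1} = p_n + (h/6)·(k1 + 2k2 + 2k3 + k4).
t=1.000000, p=0.800000:
  k1 = f(1.000000, 0.800000) = 2.220000
  k2 = f(1.090000, 0.999800) = 1.860400
  k3 = f(1.090000, 0.967436) = 1.924068
  k4 = f(1.180000, 1.146332) = 1.545923
  p ← 0.800000 + (0.18/6)·(k1 + 2k2 + 2k3 + k4) = 1.140046
t=1.180000, p=1.140046:
  k1 = f(1.180000, 1.140046) = 1.560296
  k2 = f(1.270000, 1.280472) = 1.220391
  k3 = f(1.270000, 1.249881) = 1.297798
  k4 = f(1.360000, 1.373649) = 0.973088
  p ← 1.140046 + (0.18/6)·(k1 + 2k2 + 2k3 + k4) = 1.367139
p(1.36) ≈ 1.3671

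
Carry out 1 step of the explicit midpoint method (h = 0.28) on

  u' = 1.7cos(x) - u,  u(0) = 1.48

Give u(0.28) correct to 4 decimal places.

Midpoint: k1 = f(x_n, u_n); k2 = f(x_n + h/2, u_n + (h/2)·k1); u_{n+1} = u_n + h·k2.
x=0.000000, u=1.480000:
  k1 = f(0.000000, 1.480000) = 0.220000
  k2 = f(0.140000, 1.510800) = 0.172567
  u ← 1.480000 + 0.28·0.172567 = 1.528319
u(0.28) ≈ 1.5283

1.5283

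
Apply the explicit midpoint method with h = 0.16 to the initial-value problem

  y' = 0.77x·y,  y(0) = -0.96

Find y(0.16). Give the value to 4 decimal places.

-0.9695

Midpoint: k1 = f(x_n, y_n); k2 = f(x_n + h/2, y_n + (h/2)·k1); y_{n+1} = y_n + h·k2.
x=0.000000, y=-0.960000:
  k1 = f(0.000000, -0.960000) = 0.000000
  k2 = f(0.080000, -0.960000) = -0.059136
  y ← -0.960000 + 0.16·(-0.059136) = -0.969462
y(0.16) ≈ -0.9695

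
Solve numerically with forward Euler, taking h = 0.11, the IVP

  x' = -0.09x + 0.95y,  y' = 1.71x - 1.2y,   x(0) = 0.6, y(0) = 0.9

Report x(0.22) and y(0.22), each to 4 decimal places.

0.7747, 0.9055

Euler on (x,y): x_{n+1} = x_n + h·x', y_{n+1} = y_n + h·y'.
0.000000: (0.600000, 0.900000); f=(0.801000, -0.054000) → (0.688110, 0.894060)
0.110000: (0.688110, 0.894060); f=(0.787427, 0.103796) → (0.774727, 0.905478)
(x(0.22), y(0.22)) ≈ (0.7747, 0.9055)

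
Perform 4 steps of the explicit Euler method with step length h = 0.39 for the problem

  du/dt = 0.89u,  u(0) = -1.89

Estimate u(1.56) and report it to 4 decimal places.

-6.2239

Euler: u_{n+1} = u_n + h·f(t_n, u_n).
t=0.000000, u=-1.890000: f=-1.682100 → u ← -1.890000 + 0.39·(-1.682100) = -2.546019
t=0.390000, u=-2.546019: f=-2.265957 → u ← -2.546019 + 0.39·(-2.265957) = -3.429742
t=0.780000, u=-3.429742: f=-3.052471 → u ← -3.429742 + 0.39·(-3.052471) = -4.620206
t=1.170000, u=-4.620206: f=-4.111983 → u ← -4.620206 + 0.39·(-4.111983) = -6.223879
u(1.56) ≈ -6.2239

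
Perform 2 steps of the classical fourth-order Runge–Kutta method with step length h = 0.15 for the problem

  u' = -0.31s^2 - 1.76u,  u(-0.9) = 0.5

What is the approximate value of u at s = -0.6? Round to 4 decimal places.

RK4: k1 = f(s_n, u_n); k2 = f(s_n + h/2, u_n + (h/2)·k1); k3 = f(s_n + h/2, u_n + (h/2)·k2); k4 = f(s_n + h, u_n + h·k3); u_{n+1} = u_n + (h/6)·(k1 + 2k2 + 2k3 + k4).
s=-0.900000, u=0.500000:
  k1 = f(-0.900000, 0.500000) = -1.131100
  k2 = f(-0.825000, 0.415168) = -0.941689
  k3 = f(-0.825000, 0.429373) = -0.966691
  k4 = f(-0.750000, 0.354996) = -0.799169
  u ← 0.500000 + (0.15/6)·(k1 + 2k2 + 2k3 + k4) = 0.356324
s=-0.750000, u=0.356324:
  k1 = f(-0.750000, 0.356324) = -0.801506
  k2 = f(-0.675000, 0.296211) = -0.662576
  k3 = f(-0.675000, 0.306631) = -0.680915
  k4 = f(-0.600000, 0.254187) = -0.558969
  u ← 0.356324 + (0.15/6)·(k1 + 2k2 + 2k3 + k4) = 0.255138
u(-0.6) ≈ 0.2551

0.2551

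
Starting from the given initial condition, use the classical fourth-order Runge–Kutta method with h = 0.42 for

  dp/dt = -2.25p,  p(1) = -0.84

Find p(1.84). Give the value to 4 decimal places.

RK4: k1 = f(t_n, p_n); k2 = f(t_n + h/2, p_n + (h/2)·k1); k3 = f(t_n + h/2, p_n + (h/2)·k2); k4 = f(t_n + h, p_n + h·k3); p_{n+1} = p_n + (h/6)·(k1 + 2k2 + 2k3 + k4).
t=1.000000, p=-0.840000:
  k1 = f(1.000000, -0.840000) = 1.890000
  k2 = f(1.210000, -0.443100) = 0.996975
  k3 = f(1.210000, -0.630635) = 1.418929
  k4 = f(1.420000, -0.244050) = 0.549112
  p ← -0.840000 + (0.42/6)·(k1 + 2k2 + 2k3 + k4) = -0.331036
t=1.420000, p=-0.331036:
  k1 = f(1.420000, -0.331036) = 0.744830
  k2 = f(1.630000, -0.174621) = 0.392898
  k3 = f(1.630000, -0.248527) = 0.559186
  k4 = f(1.840000, -0.096178) = 0.216399
  p ← -0.331036 + (0.42/6)·(k1 + 2k2 + 2k3 + k4) = -0.130458
p(1.84) ≈ -0.1305

-0.1305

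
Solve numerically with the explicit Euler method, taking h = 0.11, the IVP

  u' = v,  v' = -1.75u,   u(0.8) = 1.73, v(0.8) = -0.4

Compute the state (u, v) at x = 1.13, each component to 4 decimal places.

1.4890, -1.3666

Euler on (u,v): u_{n+1} = u_n + h·u', v_{n+1} = v_n + h·v'.
0.800000: (1.730000, -0.400000); f=(-0.400000, -3.027500) → (1.686000, -0.733025)
0.910000: (1.686000, -0.733025); f=(-0.733025, -2.950500) → (1.605367, -1.057580)
1.020000: (1.605367, -1.057580); f=(-1.057580, -2.809393) → (1.489033, -1.366613)
(u(1.13), v(1.13)) ≈ (1.4890, -1.3666)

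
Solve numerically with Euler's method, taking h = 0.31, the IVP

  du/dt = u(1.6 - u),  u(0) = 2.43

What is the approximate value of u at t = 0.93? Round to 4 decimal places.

Euler: u_{n+1} = u_n + h·f(t_n, u_n).
t=0.000000, u=2.430000: f=-2.016900 → u ← 2.430000 + 0.31·(-2.016900) = 1.804761
t=0.310000, u=1.804761: f=-0.369545 → u ← 1.804761 + 0.31·(-0.369545) = 1.690202
t=0.620000, u=1.690202: f=-0.152460 → u ← 1.690202 + 0.31·(-0.152460) = 1.642940
u(0.93) ≈ 1.6429

1.6429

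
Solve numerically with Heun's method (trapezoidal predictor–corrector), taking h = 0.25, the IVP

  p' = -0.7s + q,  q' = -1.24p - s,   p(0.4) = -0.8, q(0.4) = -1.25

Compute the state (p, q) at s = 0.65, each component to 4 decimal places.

Heun on (p,q): k1 = f(s_n, state_n); k2 = f(s_n + h, state_n + h·k1); state_{n+1} = state_n + (h/2)·(k1 + k2).
0.400000: (-0.800000, -1.250000)
  k1 = (-1.530000, 0.592000)
  predictor → (-1.182500, -1.102000)
  k2 = (-1.557000, 0.816300)
  → (-1.185875, -1.073962)
(p(0.65), q(0.65)) ≈ (-1.1859, -1.0740)

-1.1859, -1.0740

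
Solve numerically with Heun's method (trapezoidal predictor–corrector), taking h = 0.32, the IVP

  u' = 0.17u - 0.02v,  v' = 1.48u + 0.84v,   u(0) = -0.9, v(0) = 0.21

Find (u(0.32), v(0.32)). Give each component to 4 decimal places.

-0.9505, -0.2214

Heun on (u,v): k1 = f(t_n, state_n); k2 = f(t_n + h, state_n + h·k1); state_{n+1} = state_n + (h/2)·(k1 + k2).
0.000000: (-0.900000, 0.210000)
  k1 = (-0.157200, -1.155600)
  predictor → (-0.950304, -0.159792)
  k2 = (-0.158356, -1.540675)
  → (-0.950489, -0.221404)
(u(0.32), v(0.32)) ≈ (-0.9505, -0.2214)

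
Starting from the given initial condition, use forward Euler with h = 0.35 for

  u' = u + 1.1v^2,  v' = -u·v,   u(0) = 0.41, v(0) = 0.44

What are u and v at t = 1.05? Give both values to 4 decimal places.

Euler on (u,v): u_{n+1} = u_n + h·u', v_{n+1} = v_n + h·v'.
0.000000: (0.410000, 0.440000); f=(0.622960, -0.180400) → (0.628036, 0.376860)
0.350000: (0.628036, 0.376860); f=(0.784262, -0.236682) → (0.902528, 0.294021)
0.700000: (0.902528, 0.294021); f=(0.997621, -0.265362) → (1.251695, 0.201145)
(u(1.05), v(1.05)) ≈ (1.2517, 0.2011)

1.2517, 0.2011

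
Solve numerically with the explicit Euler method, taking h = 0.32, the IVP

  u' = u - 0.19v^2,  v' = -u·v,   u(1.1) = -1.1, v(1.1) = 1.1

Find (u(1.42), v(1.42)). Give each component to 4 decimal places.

-1.5256, 1.4872

Euler on (u,v): u_{n+1} = u_n + h·u', v_{n+1} = v_n + h·v'.
1.100000: (-1.100000, 1.100000); f=(-1.329900, 1.210000) → (-1.525568, 1.487200)
(u(1.42), v(1.42)) ≈ (-1.5256, 1.4872)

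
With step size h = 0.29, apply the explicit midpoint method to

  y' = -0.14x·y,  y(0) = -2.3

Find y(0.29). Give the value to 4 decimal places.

Midpoint: k1 = f(x_n, y_n); k2 = f(x_n + h/2, y_n + (h/2)·k1); y_{n+1} = y_n + h·k2.
x=0.000000, y=-2.300000:
  k1 = f(0.000000, -2.300000) = 0.000000
  k2 = f(0.145000, -2.300000) = 0.046690
  y ← -2.300000 + 0.29·0.046690 = -2.286460
y(0.29) ≈ -2.2865

-2.2865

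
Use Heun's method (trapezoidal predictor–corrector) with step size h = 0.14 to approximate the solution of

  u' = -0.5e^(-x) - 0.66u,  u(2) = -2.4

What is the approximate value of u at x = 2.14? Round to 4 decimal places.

Heun: k1 = f(x_n, u_n); k2 = f(x_n + h, u_n + h·k1); u_{n+1} = u_n + (h/2)·(k1 + k2).
x=2.000000, u=-2.400000:
  k1 = f(2.000000, -2.400000) = 1.516332
  k2 = f(2.140000, -2.187713) = 1.385063
  u ← -2.400000 + (0.14/2)·(1.516332 + 1.385063) = -2.196902
u(2.14) ≈ -2.1969

-2.1969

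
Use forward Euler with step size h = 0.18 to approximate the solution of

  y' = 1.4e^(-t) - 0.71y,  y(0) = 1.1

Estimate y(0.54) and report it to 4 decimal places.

1.2810

Euler: y_{n+1} = y_n + h·f(t_n, y_n).
t=0.000000, y=1.100000: f=0.619000 → y ← 1.100000 + 0.18·0.619000 = 1.211420
t=0.180000, y=1.211420: f=0.309270 → y ← 1.211420 + 0.18·0.309270 = 1.267089
t=0.360000, y=1.267089: f=0.077114 → y ← 1.267089 + 0.18·0.077114 = 1.280969
y(0.54) ≈ 1.2810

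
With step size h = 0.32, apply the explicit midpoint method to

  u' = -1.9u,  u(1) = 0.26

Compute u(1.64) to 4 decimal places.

0.0865

Midpoint: k1 = f(x_n, u_n); k2 = f(x_n + h/2, u_n + (h/2)·k1); u_{n+1} = u_n + h·k2.
x=1.000000, u=0.260000:
  k1 = f(1.000000, 0.260000) = -0.494000
  k2 = f(1.160000, 0.180960) = -0.343824
  u ← 0.260000 + 0.32·(-0.343824) = 0.149976
x=1.320000, u=0.149976:
  k1 = f(1.320000, 0.149976) = -0.284955
  k2 = f(1.480000, 0.104384) = -0.198329
  u ← 0.149976 + 0.32·(-0.198329) = 0.086511
u(1.64) ≈ 0.0865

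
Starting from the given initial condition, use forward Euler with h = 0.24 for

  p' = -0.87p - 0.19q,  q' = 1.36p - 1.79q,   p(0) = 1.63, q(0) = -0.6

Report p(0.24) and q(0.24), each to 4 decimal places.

Euler on (p,q): p_{n+1} = p_n + h·p', q_{n+1} = q_n + h·q'.
0.000000: (1.630000, -0.600000); f=(-1.304100, 3.290800) → (1.317016, 0.189792)
(p(0.24), q(0.24)) ≈ (1.3170, 0.1898)

1.3170, 0.1898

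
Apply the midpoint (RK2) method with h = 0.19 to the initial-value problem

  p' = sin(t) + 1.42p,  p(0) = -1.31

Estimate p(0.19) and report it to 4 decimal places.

-1.6931

Midpoint: k1 = f(t_n, p_n); k2 = f(t_n + h/2, p_n + (h/2)·k1); p_{n+1} = p_n + h·k2.
t=0.000000, p=-1.310000:
  k1 = f(0.000000, -1.310000) = -1.860200
  k2 = f(0.095000, -1.486719) = -2.016284
  p ← -1.310000 + 0.19·(-2.016284) = -1.693094
p(0.19) ≈ -1.6931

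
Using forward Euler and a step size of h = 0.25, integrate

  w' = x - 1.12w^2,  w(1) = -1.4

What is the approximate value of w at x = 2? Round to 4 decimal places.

Euler: w_{n+1} = w_n + h·f(x_n, w_n).
x=1.000000, w=-1.400000: f=-1.195200 → w ← -1.400000 + 0.25·(-1.195200) = -1.698800
x=1.250000, w=-1.698800: f=-1.982232 → w ← -1.698800 + 0.25·(-1.982232) = -2.194358
x=1.500000, w=-2.194358: f=-3.893032 → w ← -2.194358 + 0.25·(-3.893032) = -3.167616
x=1.750000, w=-3.167616: f=-9.487846 → w ← -3.167616 + 0.25·(-9.487846) = -5.539577
w(2) ≈ -5.5396

-5.5396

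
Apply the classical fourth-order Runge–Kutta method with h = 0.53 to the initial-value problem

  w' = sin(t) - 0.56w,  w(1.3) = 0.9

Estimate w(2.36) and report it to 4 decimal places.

1.2233

RK4: k1 = f(t_n, w_n); k2 = f(t_n + h/2, w_n + (h/2)·k1); k3 = f(t_n + h/2, w_n + (h/2)·k2); k4 = f(t_n + h, w_n + h·k3); w_{n+1} = w_n + (h/6)·(k1 + 2k2 + 2k3 + k4).
t=1.300000, w=0.900000:
  k1 = f(1.300000, 0.900000) = 0.459558
  k2 = f(1.565000, 1.021783) = 0.427785
  k3 = f(1.565000, 1.013363) = 0.432500
  k4 = f(1.830000, 1.129225) = 0.334228
  w ← 0.900000 + (0.53/6)·(k1 + 2k2 + 2k3 + k4) = 1.122101
t=1.830000, w=1.122101:
  k1 = f(1.830000, 1.122101) = 0.338218
  k2 = f(2.095000, 1.211729) = 0.187154
  k3 = f(2.095000, 1.171697) = 0.209572
  k4 = f(2.360000, 1.233175) = 0.013833
  w ← 1.122101 + (0.53/6)·(k1 + 2k2 + 2k3 + k4) = 1.223288
w(2.36) ≈ 1.2233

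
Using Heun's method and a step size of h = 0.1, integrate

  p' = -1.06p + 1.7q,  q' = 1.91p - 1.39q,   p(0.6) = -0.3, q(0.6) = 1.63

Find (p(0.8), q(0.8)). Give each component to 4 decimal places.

0.1792, 1.2322

Heun on (p,q): k1 = f(t_n, state_n); k2 = f(t_n + h, state_n + h·k1); state_{n+1} = state_n + (h/2)·(k1 + k2).
0.600000: (-0.300000, 1.630000)
  k1 = (3.089000, -2.838700)
  predictor → (0.008900, 1.346130)
  k2 = (2.278987, -1.854122)
  → (-0.031601, 1.395359)
0.700000: (-0.031601, 1.395359)
  k1 = (2.405607, -1.999906)
  predictor → (0.208960, 1.195368)
  k2 = (1.810628, -1.262448)
  → (0.179211, 1.232241)
(p(0.8), q(0.8)) ≈ (0.1792, 1.2322)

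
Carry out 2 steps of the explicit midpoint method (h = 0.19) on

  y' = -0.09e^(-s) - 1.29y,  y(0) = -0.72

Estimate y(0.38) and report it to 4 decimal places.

Midpoint: k1 = f(s_n, y_n); k2 = f(s_n + h/2, y_n + (h/2)·k1); y_{n+1} = y_n + h·k2.
s=0.000000, y=-0.720000:
  k1 = f(0.000000, -0.720000) = 0.838800
  k2 = f(0.095000, -0.640314) = 0.744161
  y ← -0.720000 + 0.19·0.744161 = -0.578609
s=0.190000, y=-0.578609:
  k1 = f(0.190000, -0.578609) = 0.671980
  k2 = f(0.285000, -0.514771) = 0.596374
  y ← -0.578609 + 0.19·0.596374 = -0.465298
y(0.38) ≈ -0.4653

-0.4653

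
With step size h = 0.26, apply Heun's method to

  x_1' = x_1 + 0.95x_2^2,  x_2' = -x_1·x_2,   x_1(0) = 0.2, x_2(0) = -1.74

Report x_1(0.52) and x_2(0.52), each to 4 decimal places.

1.8615, -1.0131

Heun on (x_1,x_2): k1 = f(x_n, state_n); k2 = f(x_n + h, state_n + h·k1); state_{n+1} = state_n + (h/2)·(k1 + k2).
0.000000: (0.200000, -1.740000)
  k1 = (3.076220, 0.348000)
  predictor → (0.999817, -1.649520)
  k2 = (3.584688, 1.649218)
  → (1.065918, -1.480362)
0.260000: (1.065918, -1.480362)
  k1 = (3.147815, 1.577944)
  predictor → (1.884350, -1.070096)
  k2 = (2.972200, 2.016436)
  → (1.861520, -1.013092)
(x_1(0.52), x_2(0.52)) ≈ (1.8615, -1.0131)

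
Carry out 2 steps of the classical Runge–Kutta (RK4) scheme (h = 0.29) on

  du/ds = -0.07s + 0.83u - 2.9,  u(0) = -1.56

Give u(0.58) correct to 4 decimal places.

-4.6989

RK4: k1 = f(s_n, u_n); k2 = f(s_n + h/2, u_n + (h/2)·k1); k3 = f(s_n + h/2, u_n + (h/2)·k2); k4 = f(s_n + h, u_n + h·k3); u_{n+1} = u_n + (h/6)·(k1 + 2k2 + 2k3 + k4).
s=0.000000, u=-1.560000:
  k1 = f(0.000000, -1.560000) = -4.194800
  k2 = f(0.145000, -2.168246) = -4.709794
  k3 = f(0.145000, -2.242920) = -4.771774
  k4 = f(0.290000, -2.943814) = -5.363666
  u ← -1.560000 + (0.29/6)·(k1 + 2k2 + 2k3 + k4) = -2.938544
s=0.290000, u=-2.938544:
  k1 = f(0.290000, -2.938544) = -5.359292
  k2 = f(0.435000, -3.715641) = -6.014432
  k3 = f(0.435000, -3.810637) = -6.093279
  k4 = f(0.580000, -4.705595) = -6.846244
  u ← -2.938544 + (0.29/6)·(k1 + 2k2 + 2k3 + k4) = -4.698890
u(0.58) ≈ -4.6989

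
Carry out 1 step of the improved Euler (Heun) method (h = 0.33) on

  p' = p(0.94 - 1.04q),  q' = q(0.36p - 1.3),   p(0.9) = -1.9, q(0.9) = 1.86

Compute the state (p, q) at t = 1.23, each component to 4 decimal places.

-1.6456, 1.0647

Heun on (p,q): k1 = f(t_n, state_n); k2 = f(t_n + h, state_n + h·k1); state_{n+1} = state_n + (h/2)·(k1 + k2).
0.900000: (-1.900000, 1.860000)
  k1 = (1.889360, -3.690240)
  predictor → (-1.276511, 0.642221)
  k2 = (-0.347326, -1.130016)
  → (-1.645564, 1.064658)
(p(1.23), q(1.23)) ≈ (-1.6456, 1.0647)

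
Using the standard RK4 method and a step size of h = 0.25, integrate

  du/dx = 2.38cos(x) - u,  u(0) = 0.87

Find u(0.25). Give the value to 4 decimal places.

1.1982

RK4: k1 = f(x_n, u_n); k2 = f(x_n + h/2, u_n + (h/2)·k1); k3 = f(x_n + h/2, u_n + (h/2)·k2); k4 = f(x_n + h, u_n + h·k3); u_{n+1} = u_n + (h/6)·(k1 + 2k2 + 2k3 + k4).
x=0.000000, u=0.870000:
  k1 = f(0.000000, 0.870000) = 1.510000
  k2 = f(0.125000, 1.058750) = 1.302680
  k3 = f(0.125000, 1.032835) = 1.328595
  k4 = f(0.250000, 1.202149) = 1.103863
  u ← 0.870000 + (0.25/6)·(k1 + 2k2 + 2k3 + k4) = 1.198184
u(0.25) ≈ 1.1982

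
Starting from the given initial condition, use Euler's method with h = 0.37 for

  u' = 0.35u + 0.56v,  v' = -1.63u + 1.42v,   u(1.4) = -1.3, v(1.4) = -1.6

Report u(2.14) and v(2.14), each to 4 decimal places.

Euler on (u,v): u_{n+1} = u_n + h·u', v_{n+1} = v_n + h·v'.
1.400000: (-1.300000, -1.600000); f=(-1.351000, -0.153000) → (-1.799870, -1.656610)
1.770000: (-1.799870, -1.656610); f=(-1.557656, 0.581402) → (-2.376203, -1.441491)
(u(2.14), v(2.14)) ≈ (-2.3762, -1.4415)

-2.3762, -1.4415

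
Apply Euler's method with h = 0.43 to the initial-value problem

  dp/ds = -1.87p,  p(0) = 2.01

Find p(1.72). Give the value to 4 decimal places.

0.0030

Euler: p_{n+1} = p_n + h·f(s_n, p_n).
s=0.000000, p=2.010000: f=-3.758700 → p ← 2.010000 + 0.43·(-3.758700) = 0.393759
s=0.430000, p=0.393759: f=-0.736329 → p ← 0.393759 + 0.43·(-0.736329) = 0.077137
s=0.860000, p=0.077137: f=-0.144247 → p ← 0.077137 + 0.43·(-0.144247) = 0.015111
s=1.290000, p=0.015111: f=-0.028258 → p ← 0.015111 + 0.43·(-0.028258) = 0.002960
p(1.72) ≈ 0.0030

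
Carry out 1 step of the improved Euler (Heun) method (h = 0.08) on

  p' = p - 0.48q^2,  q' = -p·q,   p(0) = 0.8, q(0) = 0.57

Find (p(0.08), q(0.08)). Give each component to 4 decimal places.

Heun on (p,q): k1 = f(t_n, state_n); k2 = f(t_n + h, state_n + h·k1); state_{n+1} = state_n + (h/2)·(k1 + k2).
0.000000: (0.800000, 0.570000)
  k1 = (0.644048, -0.456000)
  predictor → (0.851524, 0.533520)
  k2 = (0.714895, -0.454305)
  → (0.854358, 0.533588)
(p(0.08), q(0.08)) ≈ (0.8544, 0.5336)

0.8544, 0.5336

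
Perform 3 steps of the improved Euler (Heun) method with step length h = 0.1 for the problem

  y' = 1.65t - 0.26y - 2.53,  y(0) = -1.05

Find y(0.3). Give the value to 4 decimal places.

-1.6287

Heun: k1 = f(t_n, y_n); k2 = f(t_n + h, y_n + h·k1); y_{n+1} = y_n + (h/2)·(k1 + k2).
t=0.000000, y=-1.050000:
  k1 = f(0.000000, -1.050000) = -2.257000
  k2 = f(0.100000, -1.275700) = -2.033318
  y ← -1.050000 + (0.1/2)·(-2.257000 + (-2.033318)) = -1.264516
t=0.100000, y=-1.264516:
  k1 = f(0.100000, -1.264516) = -2.036226
  k2 = f(0.200000, -1.468138) = -1.818284
  y ← -1.264516 + (0.1/2)·(-2.036226 + (-1.818284)) = -1.457241
t=0.200000, y=-1.457241:
  k1 = f(0.200000, -1.457241) = -1.821117
  k2 = f(0.300000, -1.639353) = -1.608768
  y ← -1.457241 + (0.1/2)·(-1.821117 + (-1.608768)) = -1.628736
y(0.3) ≈ -1.6287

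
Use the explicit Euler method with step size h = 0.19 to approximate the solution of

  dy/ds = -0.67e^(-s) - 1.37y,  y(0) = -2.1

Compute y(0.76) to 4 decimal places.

-0.8742

Euler: y_{n+1} = y_n + h·f(s_n, y_n).
s=0.000000, y=-2.100000: f=2.207000 → y ← -2.100000 + 0.19·2.207000 = -1.680670
s=0.190000, y=-1.680670: f=1.748455 → y ← -1.680670 + 0.19·1.748455 = -1.348463
s=0.380000, y=-1.348463: f=1.389208 → y ← -1.348463 + 0.19·1.389208 = -1.084514
s=0.570000, y=-1.084514: f=1.106882 → y ← -1.084514 + 0.19·1.106882 = -0.874206
y(0.76) ≈ -0.8742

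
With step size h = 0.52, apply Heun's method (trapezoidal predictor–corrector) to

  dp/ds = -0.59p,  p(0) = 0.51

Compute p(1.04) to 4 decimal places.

0.2795

Heun: k1 = f(s_n, p_n); k2 = f(s_n + h, p_n + h·k1); p_{n+1} = p_n + (h/2)·(k1 + k2).
s=0.000000, p=0.510000:
  k1 = f(0.000000, 0.510000) = -0.300900
  k2 = f(0.520000, 0.353532) = -0.208584
  p ← 0.510000 + (0.52/2)·(-0.300900 + (-0.208584)) = 0.377534
s=0.520000, p=0.377534:
  k1 = f(0.520000, 0.377534) = -0.222745
  k2 = f(1.040000, 0.261707) = -0.154407
  p ← 0.377534 + (0.52/2)·(-0.222745 + (-0.154407)) = 0.279475
p(1.04) ≈ 0.2795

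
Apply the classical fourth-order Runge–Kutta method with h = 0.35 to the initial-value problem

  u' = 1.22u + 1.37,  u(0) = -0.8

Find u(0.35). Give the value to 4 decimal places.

RK4: k1 = f(t_n, u_n); k2 = f(t_n + h/2, u_n + (h/2)·k1); k3 = f(t_n + h/2, u_n + (h/2)·k2); k4 = f(t_n + h, u_n + h·k3); u_{n+1} = u_n + (h/6)·(k1 + 2k2 + 2k3 + k4).
t=0.000000, u=-0.800000:
  k1 = f(0.000000, -0.800000) = 0.394000
  k2 = f(0.175000, -0.731050) = 0.478119
  k3 = f(0.175000, -0.716329) = 0.496078
  k4 = f(0.350000, -0.626373) = 0.605825
  u ← -0.800000 + (0.35/6)·(k1 + 2k2 + 2k3 + k4) = -0.628020
u(0.35) ≈ -0.6280

-0.6280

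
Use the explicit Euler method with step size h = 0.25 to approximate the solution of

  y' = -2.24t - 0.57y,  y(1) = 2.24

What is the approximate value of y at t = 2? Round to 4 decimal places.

-1.3570

Euler: y_{n+1} = y_n + h·f(t_n, y_n).
t=1.000000, y=2.240000: f=-3.516800 → y ← 2.240000 + 0.25·(-3.516800) = 1.360800
t=1.250000, y=1.360800: f=-3.575656 → y ← 1.360800 + 0.25·(-3.575656) = 0.466886
t=1.500000, y=0.466886: f=-3.626125 → y ← 0.466886 + 0.25·(-3.626125) = -0.439645
t=1.750000, y=-0.439645: f=-3.669402 → y ← -0.439645 + 0.25·(-3.669402) = -1.356996
y(2) ≈ -1.3570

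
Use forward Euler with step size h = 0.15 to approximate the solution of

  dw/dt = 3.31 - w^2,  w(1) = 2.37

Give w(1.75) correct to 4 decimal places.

Euler: w_{n+1} = w_n + h·f(t_n, w_n).
t=1.000000, w=2.370000: f=-2.306900 → w ← 2.370000 + 0.15·(-2.306900) = 2.023965
t=1.150000, w=2.023965: f=-0.786434 → w ← 2.023965 + 0.15·(-0.786434) = 1.906000
t=1.300000, w=1.906000: f=-0.322835 → w ← 1.906000 + 0.15·(-0.322835) = 1.857575
t=1.450000, w=1.857575: f=-0.140583 → w ← 1.857575 + 0.15·(-0.140583) = 1.836487
t=1.600000, w=1.836487: f=-0.062685 → w ← 1.836487 + 0.15·(-0.062685) = 1.827084
w(1.75) ≈ 1.8271

1.8271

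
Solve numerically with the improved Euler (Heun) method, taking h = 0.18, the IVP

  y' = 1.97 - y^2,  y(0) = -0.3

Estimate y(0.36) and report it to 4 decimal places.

0.3863

Heun: k1 = f(s_n, y_n); k2 = f(s_n + h, y_n + h·k1); y_{n+1} = y_n + (h/2)·(k1 + k2).
s=0.000000, y=-0.300000:
  k1 = f(0.000000, -0.300000) = 1.880000
  k2 = f(0.180000, 0.038400) = 1.968525
  y ← -0.300000 + (0.18/2)·(1.880000 + 1.968525) = 0.046367
s=0.180000, y=0.046367:
  k1 = f(0.180000, 0.046367) = 1.967850
  k2 = f(0.360000, 0.400580) = 1.809535
  y ← 0.046367 + (0.18/2)·(1.967850 + 1.809535) = 0.386332
y(0.36) ≈ 0.3863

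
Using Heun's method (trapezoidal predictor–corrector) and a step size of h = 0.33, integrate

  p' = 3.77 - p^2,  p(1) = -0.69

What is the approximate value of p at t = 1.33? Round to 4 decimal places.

0.4495

Heun: k1 = f(t_n, p_n); k2 = f(t_n + h, p_n + h·k1); p_{n+1} = p_n + (h/2)·(k1 + k2).
t=1.000000, p=-0.690000:
  k1 = f(1.000000, -0.690000) = 3.293900
  k2 = f(1.330000, 0.396987) = 3.612401
  p ← -0.690000 + (0.33/2)·(3.293900 + 3.612401) = 0.449540
p(1.33) ≈ 0.4495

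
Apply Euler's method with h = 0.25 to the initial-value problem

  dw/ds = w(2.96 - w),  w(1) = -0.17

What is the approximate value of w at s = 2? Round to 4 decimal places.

Euler: w_{n+1} = w_n + h·f(s_n, w_n).
s=1.000000, w=-0.170000: f=-0.532100 → w ← -0.170000 + 0.25·(-0.532100) = -0.303025
s=1.250000, w=-0.303025: f=-0.988778 → w ← -0.303025 + 0.25·(-0.988778) = -0.550220
s=1.500000, w=-0.550220: f=-1.931391 → w ← -0.550220 + 0.25·(-1.931391) = -1.033067
s=1.750000, w=-1.033067: f=-4.125108 → w ← -1.033067 + 0.25·(-4.125108) = -2.064344
w(2) ≈ -2.0643

-2.0643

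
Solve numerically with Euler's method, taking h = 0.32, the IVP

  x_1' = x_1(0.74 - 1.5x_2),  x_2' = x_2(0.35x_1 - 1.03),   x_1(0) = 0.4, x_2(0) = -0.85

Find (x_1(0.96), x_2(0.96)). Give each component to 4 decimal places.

1.4622, -0.3542

Euler on (x_1,x_2): x_1_{n+1} = x_1_n + h·x_1', x_2_{n+1} = x_2_n + h·x_2'.
0.000000: (0.400000, -0.850000); f=(0.806000, 0.756500) → (0.657920, -0.607920)
0.320000: (0.657920, -0.607920); f=(1.086805, 0.486171) → (1.005698, -0.452345)
0.640000: (1.005698, -0.452345); f=(1.426600, 0.306693) → (1.462210, -0.354204)
(x_1(0.96), x_2(0.96)) ≈ (1.4622, -0.3542)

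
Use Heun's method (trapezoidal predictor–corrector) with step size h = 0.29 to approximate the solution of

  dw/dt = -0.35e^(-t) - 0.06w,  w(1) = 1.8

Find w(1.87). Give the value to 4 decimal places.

1.6354

Heun: k1 = f(t_n, w_n); k2 = f(t_n + h, w_n + h·k1); w_{n+1} = w_n + (h/2)·(k1 + k2).
t=1.000000, w=1.800000:
  k1 = f(1.000000, 1.800000) = -0.236758
  k2 = f(1.290000, 1.731340) = -0.200225
  w ← 1.800000 + (0.29/2)·(-0.236758 + (-0.200225)) = 1.736637
t=1.290000, w=1.736637:
  k1 = f(1.290000, 1.736637) = -0.200543
  k2 = f(1.580000, 1.678480) = -0.172800
  w ← 1.736637 + (0.29/2)·(-0.200543 + (-0.172800)) = 1.682503
t=1.580000, w=1.682503:
  k1 = f(1.580000, 1.682503) = -0.173041
  k2 = f(1.870000, 1.632321) = -0.151883
  w ← 1.682503 + (0.29/2)·(-0.173041 + (-0.151883)) = 1.635389
w(1.87) ≈ 1.6354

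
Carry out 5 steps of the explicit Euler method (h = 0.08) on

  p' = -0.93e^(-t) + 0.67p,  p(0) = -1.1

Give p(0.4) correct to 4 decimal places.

Euler: p_{n+1} = p_n + h·f(t_n, p_n).
t=0.000000, p=-1.100000: f=-1.667000 → p ← -1.100000 + 0.08·(-1.667000) = -1.233360
t=0.080000, p=-1.233360: f=-1.684849 → p ← -1.233360 + 0.08·(-1.684849) = -1.368148
t=0.160000, p=-1.368148: f=-1.709153 → p ← -1.368148 + 0.08·(-1.709153) = -1.504880
t=0.240000, p=-1.504880: f=-1.739834 → p ← -1.504880 + 0.08·(-1.739834) = -1.644067
t=0.320000, p=-1.644067: f=-1.776843 → p ← -1.644067 + 0.08·(-1.776843) = -1.786214
p(0.4) ≈ -1.7862

-1.7862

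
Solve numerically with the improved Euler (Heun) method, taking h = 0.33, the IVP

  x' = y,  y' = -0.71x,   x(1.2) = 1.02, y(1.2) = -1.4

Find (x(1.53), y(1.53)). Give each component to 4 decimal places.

0.5186, -1.5849

Heun on (x,y): k1 = f(t_n, state_n); k2 = f(t_n + h, state_n + h·k1); state_{n+1} = state_n + (h/2)·(k1 + k2).
1.200000: (1.020000, -1.400000)
  k1 = (-1.400000, -0.724200)
  predictor → (0.558000, -1.638986)
  k2 = (-1.638986, -0.396180)
  → (0.518567, -1.584863)
(x(1.53), y(1.53)) ≈ (0.5186, -1.5849)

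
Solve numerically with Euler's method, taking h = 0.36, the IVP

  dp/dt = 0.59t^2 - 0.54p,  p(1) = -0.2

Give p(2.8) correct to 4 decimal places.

Euler: p_{n+1} = p_n + h·f(t_n, p_n).
t=1.000000, p=-0.200000: f=0.698000 → p ← -0.200000 + 0.36·0.698000 = 0.051280
t=1.360000, p=0.051280: f=1.063573 → p ← 0.051280 + 0.36·1.063573 = 0.434166
t=1.720000, p=0.434166: f=1.511006 → p ← 0.434166 + 0.36·1.511006 = 0.978128
t=2.080000, p=0.978128: f=2.024387 → p ← 0.978128 + 0.36·2.024387 = 1.706908
t=2.440000, p=1.706908: f=2.590894 → p ← 1.706908 + 0.36·2.590894 = 2.639629
p(2.8) ≈ 2.6396

2.6396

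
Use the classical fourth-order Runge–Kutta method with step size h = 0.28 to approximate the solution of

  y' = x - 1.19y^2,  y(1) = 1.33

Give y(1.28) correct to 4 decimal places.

1.1516

RK4: k1 = f(x_n, y_n); k2 = f(x_n + h/2, y_n + (h/2)·k1); k3 = f(x_n + h/2, y_n + (h/2)·k2); k4 = f(x_n + h, y_n + h·k3); y_{n+1} = y_n + (h/6)·(k1 + 2k2 + 2k3 + k4).
x=1.000000, y=1.330000:
  k1 = f(1.000000, 1.330000) = -1.104991
  k2 = f(1.140000, 1.175301) = -0.503786
  k3 = f(1.140000, 1.259470) = -0.747655
  k4 = f(1.280000, 1.120657) = -0.214487
  y ← 1.330000 + (0.28/6)·(k1 + 2k2 + 2k3 + k4) = 1.151623
y(1.28) ≈ 1.1516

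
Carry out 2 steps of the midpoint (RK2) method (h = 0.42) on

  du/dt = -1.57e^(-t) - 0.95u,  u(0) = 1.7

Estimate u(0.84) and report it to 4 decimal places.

0.2485

Midpoint: k1 = f(t_n, u_n); k2 = f(t_n + h/2, u_n + (h/2)·k1); u_{n+1} = u_n + h·k2.
t=0.000000, u=1.700000:
  k1 = f(0.000000, 1.700000) = -3.185000
  k2 = f(0.210000, 1.031150) = -2.252210
  u ← 1.700000 + 0.42·(-2.252210) = 0.754072
t=0.420000, u=0.754072:
  k1 = f(0.420000, 0.754072) = -1.747932
  k2 = f(0.630000, 0.387006) = -1.203825
  u ← 0.754072 + 0.42·(-1.203825) = 0.248465
u(0.84) ≈ 0.2485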